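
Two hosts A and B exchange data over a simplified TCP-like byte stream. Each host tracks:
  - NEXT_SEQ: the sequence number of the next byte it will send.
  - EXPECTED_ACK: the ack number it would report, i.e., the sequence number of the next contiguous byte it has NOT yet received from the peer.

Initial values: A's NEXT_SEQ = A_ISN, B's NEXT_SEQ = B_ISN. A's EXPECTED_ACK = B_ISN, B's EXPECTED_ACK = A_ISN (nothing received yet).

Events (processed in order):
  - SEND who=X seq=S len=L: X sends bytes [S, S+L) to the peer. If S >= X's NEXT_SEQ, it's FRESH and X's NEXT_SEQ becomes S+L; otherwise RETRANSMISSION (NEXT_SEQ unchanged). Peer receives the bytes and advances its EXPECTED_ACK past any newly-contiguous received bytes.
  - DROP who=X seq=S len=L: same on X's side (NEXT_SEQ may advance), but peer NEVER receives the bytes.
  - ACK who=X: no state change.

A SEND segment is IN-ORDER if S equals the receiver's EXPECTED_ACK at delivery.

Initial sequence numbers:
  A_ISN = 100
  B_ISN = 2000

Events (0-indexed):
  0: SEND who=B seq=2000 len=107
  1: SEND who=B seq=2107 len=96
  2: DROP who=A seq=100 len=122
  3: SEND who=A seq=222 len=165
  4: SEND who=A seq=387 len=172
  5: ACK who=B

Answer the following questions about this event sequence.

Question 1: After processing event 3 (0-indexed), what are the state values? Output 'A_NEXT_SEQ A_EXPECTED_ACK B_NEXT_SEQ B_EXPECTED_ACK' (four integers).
After event 0: A_seq=100 A_ack=2107 B_seq=2107 B_ack=100
After event 1: A_seq=100 A_ack=2203 B_seq=2203 B_ack=100
After event 2: A_seq=222 A_ack=2203 B_seq=2203 B_ack=100
After event 3: A_seq=387 A_ack=2203 B_seq=2203 B_ack=100

387 2203 2203 100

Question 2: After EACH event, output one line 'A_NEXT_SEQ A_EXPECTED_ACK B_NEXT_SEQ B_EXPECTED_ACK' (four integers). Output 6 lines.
100 2107 2107 100
100 2203 2203 100
222 2203 2203 100
387 2203 2203 100
559 2203 2203 100
559 2203 2203 100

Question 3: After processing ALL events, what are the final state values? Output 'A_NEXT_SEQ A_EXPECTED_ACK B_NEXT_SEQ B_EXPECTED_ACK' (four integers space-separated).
After event 0: A_seq=100 A_ack=2107 B_seq=2107 B_ack=100
After event 1: A_seq=100 A_ack=2203 B_seq=2203 B_ack=100
After event 2: A_seq=222 A_ack=2203 B_seq=2203 B_ack=100
After event 3: A_seq=387 A_ack=2203 B_seq=2203 B_ack=100
After event 4: A_seq=559 A_ack=2203 B_seq=2203 B_ack=100
After event 5: A_seq=559 A_ack=2203 B_seq=2203 B_ack=100

Answer: 559 2203 2203 100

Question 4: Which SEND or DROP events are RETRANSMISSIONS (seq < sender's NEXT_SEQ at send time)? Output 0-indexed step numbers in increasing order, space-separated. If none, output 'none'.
Step 0: SEND seq=2000 -> fresh
Step 1: SEND seq=2107 -> fresh
Step 2: DROP seq=100 -> fresh
Step 3: SEND seq=222 -> fresh
Step 4: SEND seq=387 -> fresh

Answer: none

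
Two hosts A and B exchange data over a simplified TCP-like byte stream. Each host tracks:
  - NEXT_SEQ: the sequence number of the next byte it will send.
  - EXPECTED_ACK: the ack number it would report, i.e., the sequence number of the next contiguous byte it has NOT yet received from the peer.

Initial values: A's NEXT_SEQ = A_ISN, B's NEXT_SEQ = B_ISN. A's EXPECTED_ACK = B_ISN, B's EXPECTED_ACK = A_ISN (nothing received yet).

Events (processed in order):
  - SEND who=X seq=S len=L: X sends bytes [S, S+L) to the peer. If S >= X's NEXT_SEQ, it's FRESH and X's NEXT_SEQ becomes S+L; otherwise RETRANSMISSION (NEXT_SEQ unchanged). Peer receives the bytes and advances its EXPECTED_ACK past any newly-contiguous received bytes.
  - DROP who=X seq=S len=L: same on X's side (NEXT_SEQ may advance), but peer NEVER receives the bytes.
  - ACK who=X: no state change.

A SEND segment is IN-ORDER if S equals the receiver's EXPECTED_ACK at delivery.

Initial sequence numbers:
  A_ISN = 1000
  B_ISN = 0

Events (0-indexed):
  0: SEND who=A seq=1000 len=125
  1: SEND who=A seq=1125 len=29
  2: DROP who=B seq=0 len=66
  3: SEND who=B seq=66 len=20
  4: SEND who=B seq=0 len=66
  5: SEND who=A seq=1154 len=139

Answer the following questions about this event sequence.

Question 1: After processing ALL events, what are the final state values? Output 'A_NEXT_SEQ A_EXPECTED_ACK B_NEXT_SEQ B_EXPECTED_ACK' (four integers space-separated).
Answer: 1293 86 86 1293

Derivation:
After event 0: A_seq=1125 A_ack=0 B_seq=0 B_ack=1125
After event 1: A_seq=1154 A_ack=0 B_seq=0 B_ack=1154
After event 2: A_seq=1154 A_ack=0 B_seq=66 B_ack=1154
After event 3: A_seq=1154 A_ack=0 B_seq=86 B_ack=1154
After event 4: A_seq=1154 A_ack=86 B_seq=86 B_ack=1154
After event 5: A_seq=1293 A_ack=86 B_seq=86 B_ack=1293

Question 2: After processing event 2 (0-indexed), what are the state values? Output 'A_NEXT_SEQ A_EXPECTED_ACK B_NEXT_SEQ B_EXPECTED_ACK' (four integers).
After event 0: A_seq=1125 A_ack=0 B_seq=0 B_ack=1125
After event 1: A_seq=1154 A_ack=0 B_seq=0 B_ack=1154
After event 2: A_seq=1154 A_ack=0 B_seq=66 B_ack=1154

1154 0 66 1154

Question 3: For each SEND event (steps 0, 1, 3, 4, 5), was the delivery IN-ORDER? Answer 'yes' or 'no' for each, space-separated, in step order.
Answer: yes yes no yes yes

Derivation:
Step 0: SEND seq=1000 -> in-order
Step 1: SEND seq=1125 -> in-order
Step 3: SEND seq=66 -> out-of-order
Step 4: SEND seq=0 -> in-order
Step 5: SEND seq=1154 -> in-order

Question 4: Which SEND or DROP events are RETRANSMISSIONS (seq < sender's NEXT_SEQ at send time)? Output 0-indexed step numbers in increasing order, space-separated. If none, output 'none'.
Answer: 4

Derivation:
Step 0: SEND seq=1000 -> fresh
Step 1: SEND seq=1125 -> fresh
Step 2: DROP seq=0 -> fresh
Step 3: SEND seq=66 -> fresh
Step 4: SEND seq=0 -> retransmit
Step 5: SEND seq=1154 -> fresh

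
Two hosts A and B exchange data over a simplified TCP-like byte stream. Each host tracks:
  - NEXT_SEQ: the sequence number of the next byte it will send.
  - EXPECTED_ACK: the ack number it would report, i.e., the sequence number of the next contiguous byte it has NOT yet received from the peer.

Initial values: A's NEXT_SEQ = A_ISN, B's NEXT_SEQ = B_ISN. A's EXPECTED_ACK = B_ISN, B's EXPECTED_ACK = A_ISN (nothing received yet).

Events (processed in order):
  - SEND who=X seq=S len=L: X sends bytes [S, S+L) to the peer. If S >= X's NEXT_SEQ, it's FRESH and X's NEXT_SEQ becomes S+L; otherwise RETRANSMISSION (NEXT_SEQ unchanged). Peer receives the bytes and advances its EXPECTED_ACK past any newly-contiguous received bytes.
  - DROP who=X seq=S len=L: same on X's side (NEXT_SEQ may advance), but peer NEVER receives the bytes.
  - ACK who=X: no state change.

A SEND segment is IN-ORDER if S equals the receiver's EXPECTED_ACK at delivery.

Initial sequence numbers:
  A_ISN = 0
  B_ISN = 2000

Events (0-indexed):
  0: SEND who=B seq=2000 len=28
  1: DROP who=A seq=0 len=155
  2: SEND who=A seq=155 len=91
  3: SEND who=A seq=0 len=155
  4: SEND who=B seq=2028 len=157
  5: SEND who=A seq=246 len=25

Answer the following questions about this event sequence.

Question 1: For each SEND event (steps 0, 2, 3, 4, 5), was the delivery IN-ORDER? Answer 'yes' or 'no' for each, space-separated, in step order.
Answer: yes no yes yes yes

Derivation:
Step 0: SEND seq=2000 -> in-order
Step 2: SEND seq=155 -> out-of-order
Step 3: SEND seq=0 -> in-order
Step 4: SEND seq=2028 -> in-order
Step 5: SEND seq=246 -> in-order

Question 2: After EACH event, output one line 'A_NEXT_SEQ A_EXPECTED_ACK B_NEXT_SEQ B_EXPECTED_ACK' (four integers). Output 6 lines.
0 2028 2028 0
155 2028 2028 0
246 2028 2028 0
246 2028 2028 246
246 2185 2185 246
271 2185 2185 271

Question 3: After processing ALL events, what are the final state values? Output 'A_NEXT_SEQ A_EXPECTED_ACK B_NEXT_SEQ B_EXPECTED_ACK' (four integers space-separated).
After event 0: A_seq=0 A_ack=2028 B_seq=2028 B_ack=0
After event 1: A_seq=155 A_ack=2028 B_seq=2028 B_ack=0
After event 2: A_seq=246 A_ack=2028 B_seq=2028 B_ack=0
After event 3: A_seq=246 A_ack=2028 B_seq=2028 B_ack=246
After event 4: A_seq=246 A_ack=2185 B_seq=2185 B_ack=246
After event 5: A_seq=271 A_ack=2185 B_seq=2185 B_ack=271

Answer: 271 2185 2185 271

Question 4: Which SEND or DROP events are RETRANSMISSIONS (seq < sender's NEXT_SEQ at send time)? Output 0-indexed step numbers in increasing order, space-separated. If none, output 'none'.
Answer: 3

Derivation:
Step 0: SEND seq=2000 -> fresh
Step 1: DROP seq=0 -> fresh
Step 2: SEND seq=155 -> fresh
Step 3: SEND seq=0 -> retransmit
Step 4: SEND seq=2028 -> fresh
Step 5: SEND seq=246 -> fresh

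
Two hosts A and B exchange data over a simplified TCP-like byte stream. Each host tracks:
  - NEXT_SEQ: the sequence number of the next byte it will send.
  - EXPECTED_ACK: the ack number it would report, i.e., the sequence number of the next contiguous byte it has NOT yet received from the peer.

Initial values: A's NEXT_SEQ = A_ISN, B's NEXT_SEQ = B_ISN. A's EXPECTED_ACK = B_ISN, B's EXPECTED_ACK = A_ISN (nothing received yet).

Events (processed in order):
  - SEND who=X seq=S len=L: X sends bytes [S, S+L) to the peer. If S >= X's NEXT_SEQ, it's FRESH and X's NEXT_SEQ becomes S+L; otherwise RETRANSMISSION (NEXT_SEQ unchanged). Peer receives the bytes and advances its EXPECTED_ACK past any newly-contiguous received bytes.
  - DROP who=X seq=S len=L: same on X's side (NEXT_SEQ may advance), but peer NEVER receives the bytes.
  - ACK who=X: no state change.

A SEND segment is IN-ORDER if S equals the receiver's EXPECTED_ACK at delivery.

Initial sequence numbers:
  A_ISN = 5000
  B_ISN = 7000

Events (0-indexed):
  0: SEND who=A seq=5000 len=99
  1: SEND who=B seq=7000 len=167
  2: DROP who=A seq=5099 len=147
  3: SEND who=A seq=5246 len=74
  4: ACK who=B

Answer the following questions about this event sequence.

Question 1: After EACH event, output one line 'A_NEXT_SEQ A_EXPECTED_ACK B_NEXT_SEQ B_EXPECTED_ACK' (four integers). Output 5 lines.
5099 7000 7000 5099
5099 7167 7167 5099
5246 7167 7167 5099
5320 7167 7167 5099
5320 7167 7167 5099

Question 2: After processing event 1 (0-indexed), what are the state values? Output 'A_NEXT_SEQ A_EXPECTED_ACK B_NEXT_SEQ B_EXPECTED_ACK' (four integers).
After event 0: A_seq=5099 A_ack=7000 B_seq=7000 B_ack=5099
After event 1: A_seq=5099 A_ack=7167 B_seq=7167 B_ack=5099

5099 7167 7167 5099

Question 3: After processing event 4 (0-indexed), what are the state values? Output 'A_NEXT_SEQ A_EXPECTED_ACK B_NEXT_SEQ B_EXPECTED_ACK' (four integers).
After event 0: A_seq=5099 A_ack=7000 B_seq=7000 B_ack=5099
After event 1: A_seq=5099 A_ack=7167 B_seq=7167 B_ack=5099
After event 2: A_seq=5246 A_ack=7167 B_seq=7167 B_ack=5099
After event 3: A_seq=5320 A_ack=7167 B_seq=7167 B_ack=5099
After event 4: A_seq=5320 A_ack=7167 B_seq=7167 B_ack=5099

5320 7167 7167 5099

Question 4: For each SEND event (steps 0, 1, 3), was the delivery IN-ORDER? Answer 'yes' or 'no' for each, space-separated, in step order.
Step 0: SEND seq=5000 -> in-order
Step 1: SEND seq=7000 -> in-order
Step 3: SEND seq=5246 -> out-of-order

Answer: yes yes no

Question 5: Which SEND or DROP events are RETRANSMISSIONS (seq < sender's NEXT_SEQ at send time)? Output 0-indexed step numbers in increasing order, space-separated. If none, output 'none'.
Step 0: SEND seq=5000 -> fresh
Step 1: SEND seq=7000 -> fresh
Step 2: DROP seq=5099 -> fresh
Step 3: SEND seq=5246 -> fresh

Answer: none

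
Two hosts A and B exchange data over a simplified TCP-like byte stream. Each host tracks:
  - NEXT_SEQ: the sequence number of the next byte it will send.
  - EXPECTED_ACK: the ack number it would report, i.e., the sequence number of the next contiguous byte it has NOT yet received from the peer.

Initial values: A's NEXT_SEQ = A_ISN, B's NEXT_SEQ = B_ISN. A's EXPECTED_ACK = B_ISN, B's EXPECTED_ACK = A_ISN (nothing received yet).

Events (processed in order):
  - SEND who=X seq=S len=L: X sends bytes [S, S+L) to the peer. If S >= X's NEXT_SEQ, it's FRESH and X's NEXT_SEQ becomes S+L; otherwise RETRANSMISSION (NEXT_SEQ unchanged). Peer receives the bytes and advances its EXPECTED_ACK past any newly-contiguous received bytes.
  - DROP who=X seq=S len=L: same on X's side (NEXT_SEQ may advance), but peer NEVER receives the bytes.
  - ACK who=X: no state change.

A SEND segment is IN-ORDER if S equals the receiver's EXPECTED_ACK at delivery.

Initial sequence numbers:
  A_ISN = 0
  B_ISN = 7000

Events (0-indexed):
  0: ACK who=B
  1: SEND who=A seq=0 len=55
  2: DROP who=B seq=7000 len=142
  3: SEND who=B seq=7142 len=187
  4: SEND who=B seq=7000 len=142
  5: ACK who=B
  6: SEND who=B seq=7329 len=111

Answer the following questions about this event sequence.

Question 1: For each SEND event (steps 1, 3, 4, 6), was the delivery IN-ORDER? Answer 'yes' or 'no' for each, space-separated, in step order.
Step 1: SEND seq=0 -> in-order
Step 3: SEND seq=7142 -> out-of-order
Step 4: SEND seq=7000 -> in-order
Step 6: SEND seq=7329 -> in-order

Answer: yes no yes yes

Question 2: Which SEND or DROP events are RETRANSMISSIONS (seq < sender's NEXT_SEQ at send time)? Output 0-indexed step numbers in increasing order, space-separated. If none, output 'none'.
Step 1: SEND seq=0 -> fresh
Step 2: DROP seq=7000 -> fresh
Step 3: SEND seq=7142 -> fresh
Step 4: SEND seq=7000 -> retransmit
Step 6: SEND seq=7329 -> fresh

Answer: 4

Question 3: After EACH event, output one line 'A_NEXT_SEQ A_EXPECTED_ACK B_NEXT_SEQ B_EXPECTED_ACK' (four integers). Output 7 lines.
0 7000 7000 0
55 7000 7000 55
55 7000 7142 55
55 7000 7329 55
55 7329 7329 55
55 7329 7329 55
55 7440 7440 55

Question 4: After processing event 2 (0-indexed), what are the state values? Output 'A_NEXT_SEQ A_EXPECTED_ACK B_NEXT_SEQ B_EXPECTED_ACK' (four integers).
After event 0: A_seq=0 A_ack=7000 B_seq=7000 B_ack=0
After event 1: A_seq=55 A_ack=7000 B_seq=7000 B_ack=55
After event 2: A_seq=55 A_ack=7000 B_seq=7142 B_ack=55

55 7000 7142 55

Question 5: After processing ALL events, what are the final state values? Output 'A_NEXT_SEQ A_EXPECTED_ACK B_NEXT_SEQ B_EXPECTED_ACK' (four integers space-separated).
After event 0: A_seq=0 A_ack=7000 B_seq=7000 B_ack=0
After event 1: A_seq=55 A_ack=7000 B_seq=7000 B_ack=55
After event 2: A_seq=55 A_ack=7000 B_seq=7142 B_ack=55
After event 3: A_seq=55 A_ack=7000 B_seq=7329 B_ack=55
After event 4: A_seq=55 A_ack=7329 B_seq=7329 B_ack=55
After event 5: A_seq=55 A_ack=7329 B_seq=7329 B_ack=55
After event 6: A_seq=55 A_ack=7440 B_seq=7440 B_ack=55

Answer: 55 7440 7440 55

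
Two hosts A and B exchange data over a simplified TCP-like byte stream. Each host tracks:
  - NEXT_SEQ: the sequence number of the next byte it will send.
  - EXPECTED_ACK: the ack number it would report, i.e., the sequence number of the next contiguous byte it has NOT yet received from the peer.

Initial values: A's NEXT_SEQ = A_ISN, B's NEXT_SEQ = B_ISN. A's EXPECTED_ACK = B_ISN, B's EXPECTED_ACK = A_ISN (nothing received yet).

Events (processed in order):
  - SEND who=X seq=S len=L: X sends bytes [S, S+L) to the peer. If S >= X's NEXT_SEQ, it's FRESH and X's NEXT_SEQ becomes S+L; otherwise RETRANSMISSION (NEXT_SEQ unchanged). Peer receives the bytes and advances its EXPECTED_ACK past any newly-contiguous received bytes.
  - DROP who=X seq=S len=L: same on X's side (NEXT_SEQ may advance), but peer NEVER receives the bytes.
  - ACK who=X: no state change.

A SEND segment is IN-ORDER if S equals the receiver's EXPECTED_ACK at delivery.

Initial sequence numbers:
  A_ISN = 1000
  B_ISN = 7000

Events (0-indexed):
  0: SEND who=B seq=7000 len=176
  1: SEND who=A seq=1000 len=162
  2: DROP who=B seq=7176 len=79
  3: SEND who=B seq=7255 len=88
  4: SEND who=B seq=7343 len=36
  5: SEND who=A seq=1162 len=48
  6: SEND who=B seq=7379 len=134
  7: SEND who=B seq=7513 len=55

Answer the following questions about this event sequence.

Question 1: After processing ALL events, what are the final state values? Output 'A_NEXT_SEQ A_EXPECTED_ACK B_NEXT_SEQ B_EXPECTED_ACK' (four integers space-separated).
After event 0: A_seq=1000 A_ack=7176 B_seq=7176 B_ack=1000
After event 1: A_seq=1162 A_ack=7176 B_seq=7176 B_ack=1162
After event 2: A_seq=1162 A_ack=7176 B_seq=7255 B_ack=1162
After event 3: A_seq=1162 A_ack=7176 B_seq=7343 B_ack=1162
After event 4: A_seq=1162 A_ack=7176 B_seq=7379 B_ack=1162
After event 5: A_seq=1210 A_ack=7176 B_seq=7379 B_ack=1210
After event 6: A_seq=1210 A_ack=7176 B_seq=7513 B_ack=1210
After event 7: A_seq=1210 A_ack=7176 B_seq=7568 B_ack=1210

Answer: 1210 7176 7568 1210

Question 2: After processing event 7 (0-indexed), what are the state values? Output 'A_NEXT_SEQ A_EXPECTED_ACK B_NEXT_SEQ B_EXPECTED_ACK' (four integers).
After event 0: A_seq=1000 A_ack=7176 B_seq=7176 B_ack=1000
After event 1: A_seq=1162 A_ack=7176 B_seq=7176 B_ack=1162
After event 2: A_seq=1162 A_ack=7176 B_seq=7255 B_ack=1162
After event 3: A_seq=1162 A_ack=7176 B_seq=7343 B_ack=1162
After event 4: A_seq=1162 A_ack=7176 B_seq=7379 B_ack=1162
After event 5: A_seq=1210 A_ack=7176 B_seq=7379 B_ack=1210
After event 6: A_seq=1210 A_ack=7176 B_seq=7513 B_ack=1210
After event 7: A_seq=1210 A_ack=7176 B_seq=7568 B_ack=1210

1210 7176 7568 1210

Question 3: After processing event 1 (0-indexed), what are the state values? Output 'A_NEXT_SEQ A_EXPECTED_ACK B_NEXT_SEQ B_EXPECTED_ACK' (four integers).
After event 0: A_seq=1000 A_ack=7176 B_seq=7176 B_ack=1000
After event 1: A_seq=1162 A_ack=7176 B_seq=7176 B_ack=1162

1162 7176 7176 1162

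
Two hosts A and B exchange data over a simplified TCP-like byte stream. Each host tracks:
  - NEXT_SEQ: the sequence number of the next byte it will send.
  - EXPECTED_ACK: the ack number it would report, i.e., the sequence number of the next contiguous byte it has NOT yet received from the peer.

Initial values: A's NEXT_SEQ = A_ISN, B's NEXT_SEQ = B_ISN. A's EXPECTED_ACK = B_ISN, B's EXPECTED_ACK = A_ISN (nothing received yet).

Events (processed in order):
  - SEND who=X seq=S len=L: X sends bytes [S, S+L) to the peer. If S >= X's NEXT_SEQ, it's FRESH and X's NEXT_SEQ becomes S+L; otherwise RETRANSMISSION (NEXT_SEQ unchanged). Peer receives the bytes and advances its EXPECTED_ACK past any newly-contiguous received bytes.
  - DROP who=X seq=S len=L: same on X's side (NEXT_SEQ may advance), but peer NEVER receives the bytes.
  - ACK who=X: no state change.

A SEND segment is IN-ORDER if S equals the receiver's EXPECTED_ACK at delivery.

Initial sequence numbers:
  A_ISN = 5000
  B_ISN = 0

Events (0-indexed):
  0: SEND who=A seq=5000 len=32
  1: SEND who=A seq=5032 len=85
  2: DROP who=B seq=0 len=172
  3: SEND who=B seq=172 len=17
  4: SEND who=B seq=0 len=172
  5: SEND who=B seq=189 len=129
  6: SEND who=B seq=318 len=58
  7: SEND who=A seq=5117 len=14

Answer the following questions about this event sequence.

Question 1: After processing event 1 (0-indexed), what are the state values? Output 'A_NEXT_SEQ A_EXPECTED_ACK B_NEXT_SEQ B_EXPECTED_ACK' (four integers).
After event 0: A_seq=5032 A_ack=0 B_seq=0 B_ack=5032
After event 1: A_seq=5117 A_ack=0 B_seq=0 B_ack=5117

5117 0 0 5117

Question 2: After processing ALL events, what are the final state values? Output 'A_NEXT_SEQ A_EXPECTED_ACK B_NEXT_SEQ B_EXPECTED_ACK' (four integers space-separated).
Answer: 5131 376 376 5131

Derivation:
After event 0: A_seq=5032 A_ack=0 B_seq=0 B_ack=5032
After event 1: A_seq=5117 A_ack=0 B_seq=0 B_ack=5117
After event 2: A_seq=5117 A_ack=0 B_seq=172 B_ack=5117
After event 3: A_seq=5117 A_ack=0 B_seq=189 B_ack=5117
After event 4: A_seq=5117 A_ack=189 B_seq=189 B_ack=5117
After event 5: A_seq=5117 A_ack=318 B_seq=318 B_ack=5117
After event 6: A_seq=5117 A_ack=376 B_seq=376 B_ack=5117
After event 7: A_seq=5131 A_ack=376 B_seq=376 B_ack=5131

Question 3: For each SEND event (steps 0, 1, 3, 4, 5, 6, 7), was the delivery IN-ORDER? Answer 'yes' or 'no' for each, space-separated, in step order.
Answer: yes yes no yes yes yes yes

Derivation:
Step 0: SEND seq=5000 -> in-order
Step 1: SEND seq=5032 -> in-order
Step 3: SEND seq=172 -> out-of-order
Step 4: SEND seq=0 -> in-order
Step 5: SEND seq=189 -> in-order
Step 6: SEND seq=318 -> in-order
Step 7: SEND seq=5117 -> in-order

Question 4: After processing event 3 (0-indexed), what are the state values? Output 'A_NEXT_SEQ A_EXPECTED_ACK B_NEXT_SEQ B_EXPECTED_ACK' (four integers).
After event 0: A_seq=5032 A_ack=0 B_seq=0 B_ack=5032
After event 1: A_seq=5117 A_ack=0 B_seq=0 B_ack=5117
After event 2: A_seq=5117 A_ack=0 B_seq=172 B_ack=5117
After event 3: A_seq=5117 A_ack=0 B_seq=189 B_ack=5117

5117 0 189 5117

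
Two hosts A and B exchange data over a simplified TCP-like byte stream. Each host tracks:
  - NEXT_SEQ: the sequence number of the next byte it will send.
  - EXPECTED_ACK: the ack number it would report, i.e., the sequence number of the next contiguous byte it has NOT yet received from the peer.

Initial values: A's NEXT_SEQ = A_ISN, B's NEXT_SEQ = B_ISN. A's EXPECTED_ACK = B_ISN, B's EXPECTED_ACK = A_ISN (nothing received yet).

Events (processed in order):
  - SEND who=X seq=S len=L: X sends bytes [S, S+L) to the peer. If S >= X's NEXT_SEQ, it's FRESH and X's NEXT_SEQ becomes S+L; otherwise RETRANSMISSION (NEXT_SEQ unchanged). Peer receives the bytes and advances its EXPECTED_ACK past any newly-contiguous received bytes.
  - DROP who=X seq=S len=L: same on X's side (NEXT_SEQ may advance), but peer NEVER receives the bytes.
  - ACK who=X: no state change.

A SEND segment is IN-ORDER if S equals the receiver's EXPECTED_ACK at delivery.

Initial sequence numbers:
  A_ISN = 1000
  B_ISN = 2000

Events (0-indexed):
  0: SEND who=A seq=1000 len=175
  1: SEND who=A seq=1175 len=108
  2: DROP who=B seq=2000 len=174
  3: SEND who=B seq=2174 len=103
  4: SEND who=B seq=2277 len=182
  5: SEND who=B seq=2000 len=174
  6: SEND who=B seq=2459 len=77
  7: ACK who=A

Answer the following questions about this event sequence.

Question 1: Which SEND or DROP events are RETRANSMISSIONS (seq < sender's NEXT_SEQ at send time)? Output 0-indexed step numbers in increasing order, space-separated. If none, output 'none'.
Step 0: SEND seq=1000 -> fresh
Step 1: SEND seq=1175 -> fresh
Step 2: DROP seq=2000 -> fresh
Step 3: SEND seq=2174 -> fresh
Step 4: SEND seq=2277 -> fresh
Step 5: SEND seq=2000 -> retransmit
Step 6: SEND seq=2459 -> fresh

Answer: 5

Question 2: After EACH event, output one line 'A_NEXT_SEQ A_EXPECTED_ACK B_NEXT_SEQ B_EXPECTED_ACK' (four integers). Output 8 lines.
1175 2000 2000 1175
1283 2000 2000 1283
1283 2000 2174 1283
1283 2000 2277 1283
1283 2000 2459 1283
1283 2459 2459 1283
1283 2536 2536 1283
1283 2536 2536 1283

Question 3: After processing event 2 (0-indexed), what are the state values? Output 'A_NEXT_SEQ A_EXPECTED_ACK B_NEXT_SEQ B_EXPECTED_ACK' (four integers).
After event 0: A_seq=1175 A_ack=2000 B_seq=2000 B_ack=1175
After event 1: A_seq=1283 A_ack=2000 B_seq=2000 B_ack=1283
After event 2: A_seq=1283 A_ack=2000 B_seq=2174 B_ack=1283

1283 2000 2174 1283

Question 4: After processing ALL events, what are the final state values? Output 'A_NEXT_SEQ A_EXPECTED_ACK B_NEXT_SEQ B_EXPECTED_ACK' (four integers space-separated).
After event 0: A_seq=1175 A_ack=2000 B_seq=2000 B_ack=1175
After event 1: A_seq=1283 A_ack=2000 B_seq=2000 B_ack=1283
After event 2: A_seq=1283 A_ack=2000 B_seq=2174 B_ack=1283
After event 3: A_seq=1283 A_ack=2000 B_seq=2277 B_ack=1283
After event 4: A_seq=1283 A_ack=2000 B_seq=2459 B_ack=1283
After event 5: A_seq=1283 A_ack=2459 B_seq=2459 B_ack=1283
After event 6: A_seq=1283 A_ack=2536 B_seq=2536 B_ack=1283
After event 7: A_seq=1283 A_ack=2536 B_seq=2536 B_ack=1283

Answer: 1283 2536 2536 1283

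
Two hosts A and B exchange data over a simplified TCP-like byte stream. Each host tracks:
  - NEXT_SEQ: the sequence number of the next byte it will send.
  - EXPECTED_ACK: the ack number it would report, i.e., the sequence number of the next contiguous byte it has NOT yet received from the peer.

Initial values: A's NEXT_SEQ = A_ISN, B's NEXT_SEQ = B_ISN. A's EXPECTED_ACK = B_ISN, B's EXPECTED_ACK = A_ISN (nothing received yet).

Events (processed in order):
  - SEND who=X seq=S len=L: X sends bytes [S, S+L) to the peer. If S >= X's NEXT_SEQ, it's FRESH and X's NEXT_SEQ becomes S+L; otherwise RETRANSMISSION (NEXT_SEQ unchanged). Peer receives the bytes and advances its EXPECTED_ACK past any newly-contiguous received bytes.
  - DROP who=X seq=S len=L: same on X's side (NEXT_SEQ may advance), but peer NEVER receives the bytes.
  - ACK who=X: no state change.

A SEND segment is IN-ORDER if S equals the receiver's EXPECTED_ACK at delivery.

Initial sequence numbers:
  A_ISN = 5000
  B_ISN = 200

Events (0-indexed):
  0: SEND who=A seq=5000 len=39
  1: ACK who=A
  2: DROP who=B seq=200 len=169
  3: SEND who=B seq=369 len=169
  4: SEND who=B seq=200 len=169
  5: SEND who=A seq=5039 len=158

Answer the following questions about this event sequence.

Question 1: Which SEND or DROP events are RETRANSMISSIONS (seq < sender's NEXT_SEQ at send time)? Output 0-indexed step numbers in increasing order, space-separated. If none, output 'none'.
Answer: 4

Derivation:
Step 0: SEND seq=5000 -> fresh
Step 2: DROP seq=200 -> fresh
Step 3: SEND seq=369 -> fresh
Step 4: SEND seq=200 -> retransmit
Step 5: SEND seq=5039 -> fresh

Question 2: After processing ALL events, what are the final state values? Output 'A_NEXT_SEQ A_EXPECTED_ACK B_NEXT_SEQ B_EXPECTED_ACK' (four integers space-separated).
After event 0: A_seq=5039 A_ack=200 B_seq=200 B_ack=5039
After event 1: A_seq=5039 A_ack=200 B_seq=200 B_ack=5039
After event 2: A_seq=5039 A_ack=200 B_seq=369 B_ack=5039
After event 3: A_seq=5039 A_ack=200 B_seq=538 B_ack=5039
After event 4: A_seq=5039 A_ack=538 B_seq=538 B_ack=5039
After event 5: A_seq=5197 A_ack=538 B_seq=538 B_ack=5197

Answer: 5197 538 538 5197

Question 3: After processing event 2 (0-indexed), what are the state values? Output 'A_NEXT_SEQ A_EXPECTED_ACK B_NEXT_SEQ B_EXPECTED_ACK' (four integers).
After event 0: A_seq=5039 A_ack=200 B_seq=200 B_ack=5039
After event 1: A_seq=5039 A_ack=200 B_seq=200 B_ack=5039
After event 2: A_seq=5039 A_ack=200 B_seq=369 B_ack=5039

5039 200 369 5039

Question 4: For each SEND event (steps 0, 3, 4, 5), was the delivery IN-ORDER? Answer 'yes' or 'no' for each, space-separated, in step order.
Answer: yes no yes yes

Derivation:
Step 0: SEND seq=5000 -> in-order
Step 3: SEND seq=369 -> out-of-order
Step 4: SEND seq=200 -> in-order
Step 5: SEND seq=5039 -> in-order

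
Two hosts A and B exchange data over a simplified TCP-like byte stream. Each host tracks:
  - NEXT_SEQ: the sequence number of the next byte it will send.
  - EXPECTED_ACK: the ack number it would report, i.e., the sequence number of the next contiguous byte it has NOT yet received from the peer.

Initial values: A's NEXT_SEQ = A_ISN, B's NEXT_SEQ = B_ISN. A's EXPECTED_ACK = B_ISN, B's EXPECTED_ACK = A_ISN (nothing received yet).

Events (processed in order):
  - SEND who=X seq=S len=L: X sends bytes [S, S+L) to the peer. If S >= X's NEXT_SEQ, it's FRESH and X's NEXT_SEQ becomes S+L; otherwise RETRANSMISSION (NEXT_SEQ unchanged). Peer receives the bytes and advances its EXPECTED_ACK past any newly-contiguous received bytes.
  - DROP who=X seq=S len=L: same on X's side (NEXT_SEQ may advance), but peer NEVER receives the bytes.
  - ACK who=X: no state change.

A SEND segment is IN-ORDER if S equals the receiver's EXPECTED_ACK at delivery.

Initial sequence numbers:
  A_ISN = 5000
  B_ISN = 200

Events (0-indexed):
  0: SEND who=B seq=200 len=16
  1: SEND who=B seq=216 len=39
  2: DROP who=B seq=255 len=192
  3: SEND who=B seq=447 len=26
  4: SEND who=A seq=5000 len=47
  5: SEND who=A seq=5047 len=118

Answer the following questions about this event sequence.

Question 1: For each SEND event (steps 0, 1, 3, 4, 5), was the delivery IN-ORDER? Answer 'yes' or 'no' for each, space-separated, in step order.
Answer: yes yes no yes yes

Derivation:
Step 0: SEND seq=200 -> in-order
Step 1: SEND seq=216 -> in-order
Step 3: SEND seq=447 -> out-of-order
Step 4: SEND seq=5000 -> in-order
Step 5: SEND seq=5047 -> in-order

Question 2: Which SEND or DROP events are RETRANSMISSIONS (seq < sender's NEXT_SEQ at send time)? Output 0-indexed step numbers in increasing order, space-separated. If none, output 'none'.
Step 0: SEND seq=200 -> fresh
Step 1: SEND seq=216 -> fresh
Step 2: DROP seq=255 -> fresh
Step 3: SEND seq=447 -> fresh
Step 4: SEND seq=5000 -> fresh
Step 5: SEND seq=5047 -> fresh

Answer: none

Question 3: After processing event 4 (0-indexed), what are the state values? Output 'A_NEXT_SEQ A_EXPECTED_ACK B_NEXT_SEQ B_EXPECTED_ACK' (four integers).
After event 0: A_seq=5000 A_ack=216 B_seq=216 B_ack=5000
After event 1: A_seq=5000 A_ack=255 B_seq=255 B_ack=5000
After event 2: A_seq=5000 A_ack=255 B_seq=447 B_ack=5000
After event 3: A_seq=5000 A_ack=255 B_seq=473 B_ack=5000
After event 4: A_seq=5047 A_ack=255 B_seq=473 B_ack=5047

5047 255 473 5047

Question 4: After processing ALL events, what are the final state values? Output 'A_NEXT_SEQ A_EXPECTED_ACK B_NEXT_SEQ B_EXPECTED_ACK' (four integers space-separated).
After event 0: A_seq=5000 A_ack=216 B_seq=216 B_ack=5000
After event 1: A_seq=5000 A_ack=255 B_seq=255 B_ack=5000
After event 2: A_seq=5000 A_ack=255 B_seq=447 B_ack=5000
After event 3: A_seq=5000 A_ack=255 B_seq=473 B_ack=5000
After event 4: A_seq=5047 A_ack=255 B_seq=473 B_ack=5047
After event 5: A_seq=5165 A_ack=255 B_seq=473 B_ack=5165

Answer: 5165 255 473 5165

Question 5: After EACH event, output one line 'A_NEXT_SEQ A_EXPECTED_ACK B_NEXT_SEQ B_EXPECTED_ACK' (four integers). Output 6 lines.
5000 216 216 5000
5000 255 255 5000
5000 255 447 5000
5000 255 473 5000
5047 255 473 5047
5165 255 473 5165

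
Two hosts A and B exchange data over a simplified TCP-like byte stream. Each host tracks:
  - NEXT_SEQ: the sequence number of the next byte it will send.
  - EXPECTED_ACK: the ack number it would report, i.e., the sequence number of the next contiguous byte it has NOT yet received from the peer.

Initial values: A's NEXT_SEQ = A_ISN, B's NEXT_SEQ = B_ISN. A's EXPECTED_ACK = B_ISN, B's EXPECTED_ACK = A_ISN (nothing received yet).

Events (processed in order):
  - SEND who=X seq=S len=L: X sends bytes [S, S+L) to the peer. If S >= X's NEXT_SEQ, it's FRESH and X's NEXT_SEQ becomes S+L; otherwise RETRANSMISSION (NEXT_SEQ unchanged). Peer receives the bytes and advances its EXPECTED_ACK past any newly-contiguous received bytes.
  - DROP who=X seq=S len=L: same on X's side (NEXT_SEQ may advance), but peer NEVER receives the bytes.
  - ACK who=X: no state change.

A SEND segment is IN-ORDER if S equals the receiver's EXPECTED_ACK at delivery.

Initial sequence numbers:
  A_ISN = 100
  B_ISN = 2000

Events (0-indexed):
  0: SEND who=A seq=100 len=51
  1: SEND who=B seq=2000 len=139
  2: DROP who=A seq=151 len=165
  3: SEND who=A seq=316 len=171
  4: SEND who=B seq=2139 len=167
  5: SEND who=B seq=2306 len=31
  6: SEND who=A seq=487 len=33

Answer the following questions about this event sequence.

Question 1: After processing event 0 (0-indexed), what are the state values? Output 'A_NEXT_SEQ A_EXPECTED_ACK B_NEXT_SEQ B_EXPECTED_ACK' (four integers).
After event 0: A_seq=151 A_ack=2000 B_seq=2000 B_ack=151

151 2000 2000 151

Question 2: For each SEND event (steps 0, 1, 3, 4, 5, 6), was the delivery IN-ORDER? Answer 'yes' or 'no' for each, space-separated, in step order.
Step 0: SEND seq=100 -> in-order
Step 1: SEND seq=2000 -> in-order
Step 3: SEND seq=316 -> out-of-order
Step 4: SEND seq=2139 -> in-order
Step 5: SEND seq=2306 -> in-order
Step 6: SEND seq=487 -> out-of-order

Answer: yes yes no yes yes no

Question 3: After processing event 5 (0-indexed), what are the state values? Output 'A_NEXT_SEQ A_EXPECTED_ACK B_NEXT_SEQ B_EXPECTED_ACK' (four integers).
After event 0: A_seq=151 A_ack=2000 B_seq=2000 B_ack=151
After event 1: A_seq=151 A_ack=2139 B_seq=2139 B_ack=151
After event 2: A_seq=316 A_ack=2139 B_seq=2139 B_ack=151
After event 3: A_seq=487 A_ack=2139 B_seq=2139 B_ack=151
After event 4: A_seq=487 A_ack=2306 B_seq=2306 B_ack=151
After event 5: A_seq=487 A_ack=2337 B_seq=2337 B_ack=151

487 2337 2337 151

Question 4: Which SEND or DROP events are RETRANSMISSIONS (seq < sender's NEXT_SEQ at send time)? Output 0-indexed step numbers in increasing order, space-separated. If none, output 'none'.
Answer: none

Derivation:
Step 0: SEND seq=100 -> fresh
Step 1: SEND seq=2000 -> fresh
Step 2: DROP seq=151 -> fresh
Step 3: SEND seq=316 -> fresh
Step 4: SEND seq=2139 -> fresh
Step 5: SEND seq=2306 -> fresh
Step 6: SEND seq=487 -> fresh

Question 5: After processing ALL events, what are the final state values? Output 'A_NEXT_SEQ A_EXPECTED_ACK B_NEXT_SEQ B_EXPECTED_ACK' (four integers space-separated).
Answer: 520 2337 2337 151

Derivation:
After event 0: A_seq=151 A_ack=2000 B_seq=2000 B_ack=151
After event 1: A_seq=151 A_ack=2139 B_seq=2139 B_ack=151
After event 2: A_seq=316 A_ack=2139 B_seq=2139 B_ack=151
After event 3: A_seq=487 A_ack=2139 B_seq=2139 B_ack=151
After event 4: A_seq=487 A_ack=2306 B_seq=2306 B_ack=151
After event 5: A_seq=487 A_ack=2337 B_seq=2337 B_ack=151
After event 6: A_seq=520 A_ack=2337 B_seq=2337 B_ack=151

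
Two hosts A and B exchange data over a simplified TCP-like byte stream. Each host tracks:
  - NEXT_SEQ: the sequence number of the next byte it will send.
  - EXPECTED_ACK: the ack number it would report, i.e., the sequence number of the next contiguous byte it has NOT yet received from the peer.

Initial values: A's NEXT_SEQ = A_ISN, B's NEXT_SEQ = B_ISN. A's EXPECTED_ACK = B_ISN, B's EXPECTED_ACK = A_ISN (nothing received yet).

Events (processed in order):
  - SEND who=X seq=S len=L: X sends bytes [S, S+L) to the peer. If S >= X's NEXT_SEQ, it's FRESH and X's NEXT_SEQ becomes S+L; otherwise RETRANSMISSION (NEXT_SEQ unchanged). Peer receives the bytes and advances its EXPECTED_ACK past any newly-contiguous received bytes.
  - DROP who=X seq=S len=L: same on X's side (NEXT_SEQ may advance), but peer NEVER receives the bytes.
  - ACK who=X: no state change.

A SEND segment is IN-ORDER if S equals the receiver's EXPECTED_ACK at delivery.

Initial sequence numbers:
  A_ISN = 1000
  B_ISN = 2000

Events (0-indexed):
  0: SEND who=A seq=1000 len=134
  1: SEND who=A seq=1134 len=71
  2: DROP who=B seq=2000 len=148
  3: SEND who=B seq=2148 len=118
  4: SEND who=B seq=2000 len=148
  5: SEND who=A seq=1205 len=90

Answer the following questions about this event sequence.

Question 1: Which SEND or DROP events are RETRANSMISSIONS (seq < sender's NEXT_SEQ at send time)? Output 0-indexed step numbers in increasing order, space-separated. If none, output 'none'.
Step 0: SEND seq=1000 -> fresh
Step 1: SEND seq=1134 -> fresh
Step 2: DROP seq=2000 -> fresh
Step 3: SEND seq=2148 -> fresh
Step 4: SEND seq=2000 -> retransmit
Step 5: SEND seq=1205 -> fresh

Answer: 4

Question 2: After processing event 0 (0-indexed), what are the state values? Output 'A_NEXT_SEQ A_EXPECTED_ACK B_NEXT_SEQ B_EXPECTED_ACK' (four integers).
After event 0: A_seq=1134 A_ack=2000 B_seq=2000 B_ack=1134

1134 2000 2000 1134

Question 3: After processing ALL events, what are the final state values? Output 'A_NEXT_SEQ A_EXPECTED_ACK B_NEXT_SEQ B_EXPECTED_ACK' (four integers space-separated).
After event 0: A_seq=1134 A_ack=2000 B_seq=2000 B_ack=1134
After event 1: A_seq=1205 A_ack=2000 B_seq=2000 B_ack=1205
After event 2: A_seq=1205 A_ack=2000 B_seq=2148 B_ack=1205
After event 3: A_seq=1205 A_ack=2000 B_seq=2266 B_ack=1205
After event 4: A_seq=1205 A_ack=2266 B_seq=2266 B_ack=1205
After event 5: A_seq=1295 A_ack=2266 B_seq=2266 B_ack=1295

Answer: 1295 2266 2266 1295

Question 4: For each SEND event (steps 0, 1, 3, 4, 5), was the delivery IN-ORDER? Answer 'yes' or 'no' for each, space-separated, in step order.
Step 0: SEND seq=1000 -> in-order
Step 1: SEND seq=1134 -> in-order
Step 3: SEND seq=2148 -> out-of-order
Step 4: SEND seq=2000 -> in-order
Step 5: SEND seq=1205 -> in-order

Answer: yes yes no yes yes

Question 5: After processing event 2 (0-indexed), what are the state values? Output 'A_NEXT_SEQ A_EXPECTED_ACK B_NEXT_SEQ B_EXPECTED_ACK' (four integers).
After event 0: A_seq=1134 A_ack=2000 B_seq=2000 B_ack=1134
After event 1: A_seq=1205 A_ack=2000 B_seq=2000 B_ack=1205
After event 2: A_seq=1205 A_ack=2000 B_seq=2148 B_ack=1205

1205 2000 2148 1205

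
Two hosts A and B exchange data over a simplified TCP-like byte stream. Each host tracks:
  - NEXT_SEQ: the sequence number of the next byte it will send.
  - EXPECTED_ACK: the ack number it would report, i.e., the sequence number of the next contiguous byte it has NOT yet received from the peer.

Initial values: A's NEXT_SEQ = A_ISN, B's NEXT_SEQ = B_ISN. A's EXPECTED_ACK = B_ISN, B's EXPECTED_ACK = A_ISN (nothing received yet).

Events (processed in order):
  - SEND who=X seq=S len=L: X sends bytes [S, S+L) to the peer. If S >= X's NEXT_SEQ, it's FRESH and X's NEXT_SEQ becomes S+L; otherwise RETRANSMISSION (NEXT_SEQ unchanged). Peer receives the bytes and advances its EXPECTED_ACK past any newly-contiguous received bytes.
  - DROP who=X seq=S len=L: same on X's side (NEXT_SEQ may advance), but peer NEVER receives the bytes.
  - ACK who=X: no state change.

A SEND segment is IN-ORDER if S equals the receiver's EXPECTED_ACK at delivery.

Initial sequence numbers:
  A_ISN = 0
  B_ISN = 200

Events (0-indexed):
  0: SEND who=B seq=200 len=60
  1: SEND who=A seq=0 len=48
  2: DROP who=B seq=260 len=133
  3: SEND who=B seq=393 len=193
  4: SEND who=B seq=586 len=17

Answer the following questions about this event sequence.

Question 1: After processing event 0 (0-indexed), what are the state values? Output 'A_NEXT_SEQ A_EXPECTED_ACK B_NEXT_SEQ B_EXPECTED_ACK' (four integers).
After event 0: A_seq=0 A_ack=260 B_seq=260 B_ack=0

0 260 260 0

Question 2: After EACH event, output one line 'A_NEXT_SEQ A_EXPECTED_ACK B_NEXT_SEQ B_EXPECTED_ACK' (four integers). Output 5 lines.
0 260 260 0
48 260 260 48
48 260 393 48
48 260 586 48
48 260 603 48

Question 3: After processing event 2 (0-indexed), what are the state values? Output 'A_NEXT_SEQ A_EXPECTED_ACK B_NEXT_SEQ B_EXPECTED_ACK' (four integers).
After event 0: A_seq=0 A_ack=260 B_seq=260 B_ack=0
After event 1: A_seq=48 A_ack=260 B_seq=260 B_ack=48
After event 2: A_seq=48 A_ack=260 B_seq=393 B_ack=48

48 260 393 48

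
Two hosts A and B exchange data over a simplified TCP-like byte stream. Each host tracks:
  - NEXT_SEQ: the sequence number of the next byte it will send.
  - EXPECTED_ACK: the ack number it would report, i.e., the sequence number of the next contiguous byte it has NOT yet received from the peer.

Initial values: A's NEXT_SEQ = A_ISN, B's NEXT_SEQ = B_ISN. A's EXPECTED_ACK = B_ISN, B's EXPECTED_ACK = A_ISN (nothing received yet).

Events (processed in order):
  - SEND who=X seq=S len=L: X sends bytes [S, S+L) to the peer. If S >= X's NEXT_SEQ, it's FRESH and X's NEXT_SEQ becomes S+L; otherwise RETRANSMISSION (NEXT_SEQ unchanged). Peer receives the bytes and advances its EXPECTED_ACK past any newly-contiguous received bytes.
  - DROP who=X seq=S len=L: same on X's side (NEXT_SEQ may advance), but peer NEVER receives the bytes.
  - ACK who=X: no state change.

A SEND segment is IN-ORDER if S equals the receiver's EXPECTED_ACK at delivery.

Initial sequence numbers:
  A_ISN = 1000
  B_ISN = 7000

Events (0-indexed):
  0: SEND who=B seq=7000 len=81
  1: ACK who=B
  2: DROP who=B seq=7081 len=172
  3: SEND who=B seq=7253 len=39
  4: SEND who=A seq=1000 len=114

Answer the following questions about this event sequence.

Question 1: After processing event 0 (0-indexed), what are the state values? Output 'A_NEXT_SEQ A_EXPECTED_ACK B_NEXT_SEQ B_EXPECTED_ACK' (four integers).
After event 0: A_seq=1000 A_ack=7081 B_seq=7081 B_ack=1000

1000 7081 7081 1000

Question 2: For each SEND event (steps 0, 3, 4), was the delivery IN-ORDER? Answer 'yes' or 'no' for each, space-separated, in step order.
Step 0: SEND seq=7000 -> in-order
Step 3: SEND seq=7253 -> out-of-order
Step 4: SEND seq=1000 -> in-order

Answer: yes no yes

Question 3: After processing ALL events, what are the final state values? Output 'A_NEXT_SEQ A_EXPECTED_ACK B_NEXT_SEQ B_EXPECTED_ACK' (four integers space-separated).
Answer: 1114 7081 7292 1114

Derivation:
After event 0: A_seq=1000 A_ack=7081 B_seq=7081 B_ack=1000
After event 1: A_seq=1000 A_ack=7081 B_seq=7081 B_ack=1000
After event 2: A_seq=1000 A_ack=7081 B_seq=7253 B_ack=1000
After event 3: A_seq=1000 A_ack=7081 B_seq=7292 B_ack=1000
After event 4: A_seq=1114 A_ack=7081 B_seq=7292 B_ack=1114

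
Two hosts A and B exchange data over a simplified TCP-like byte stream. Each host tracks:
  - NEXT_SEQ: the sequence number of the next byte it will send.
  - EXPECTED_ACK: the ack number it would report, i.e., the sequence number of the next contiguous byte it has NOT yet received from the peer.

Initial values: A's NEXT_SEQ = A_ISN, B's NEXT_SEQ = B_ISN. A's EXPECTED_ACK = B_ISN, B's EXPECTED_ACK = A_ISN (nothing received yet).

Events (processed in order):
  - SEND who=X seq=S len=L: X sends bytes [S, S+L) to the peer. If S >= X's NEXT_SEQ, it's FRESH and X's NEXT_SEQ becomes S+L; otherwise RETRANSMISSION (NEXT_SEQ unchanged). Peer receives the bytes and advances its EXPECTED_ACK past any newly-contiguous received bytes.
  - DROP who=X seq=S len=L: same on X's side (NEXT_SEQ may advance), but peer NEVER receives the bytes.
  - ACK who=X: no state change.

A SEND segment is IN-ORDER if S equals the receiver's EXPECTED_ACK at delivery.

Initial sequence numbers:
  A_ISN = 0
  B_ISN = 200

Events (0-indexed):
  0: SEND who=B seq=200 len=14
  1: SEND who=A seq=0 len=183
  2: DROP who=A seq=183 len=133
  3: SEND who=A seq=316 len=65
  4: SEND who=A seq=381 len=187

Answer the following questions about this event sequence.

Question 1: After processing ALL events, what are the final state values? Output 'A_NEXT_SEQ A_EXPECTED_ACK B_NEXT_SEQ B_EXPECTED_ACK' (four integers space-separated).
Answer: 568 214 214 183

Derivation:
After event 0: A_seq=0 A_ack=214 B_seq=214 B_ack=0
After event 1: A_seq=183 A_ack=214 B_seq=214 B_ack=183
After event 2: A_seq=316 A_ack=214 B_seq=214 B_ack=183
After event 3: A_seq=381 A_ack=214 B_seq=214 B_ack=183
After event 4: A_seq=568 A_ack=214 B_seq=214 B_ack=183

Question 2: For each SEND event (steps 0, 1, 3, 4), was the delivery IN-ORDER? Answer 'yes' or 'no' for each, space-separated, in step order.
Step 0: SEND seq=200 -> in-order
Step 1: SEND seq=0 -> in-order
Step 3: SEND seq=316 -> out-of-order
Step 4: SEND seq=381 -> out-of-order

Answer: yes yes no no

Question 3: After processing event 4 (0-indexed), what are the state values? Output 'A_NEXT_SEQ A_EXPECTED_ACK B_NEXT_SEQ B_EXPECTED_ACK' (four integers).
After event 0: A_seq=0 A_ack=214 B_seq=214 B_ack=0
After event 1: A_seq=183 A_ack=214 B_seq=214 B_ack=183
After event 2: A_seq=316 A_ack=214 B_seq=214 B_ack=183
After event 3: A_seq=381 A_ack=214 B_seq=214 B_ack=183
After event 4: A_seq=568 A_ack=214 B_seq=214 B_ack=183

568 214 214 183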